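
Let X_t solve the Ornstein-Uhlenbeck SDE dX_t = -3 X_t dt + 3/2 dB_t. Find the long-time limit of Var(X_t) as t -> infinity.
lim Var(X_t) = 3/8

The OU SDE dX = -theta X dt + sigma dB admits the integrating factor exp(theta t): d(exp(theta t) X_t) = sigma exp(theta t) dB_t. Integrating from 0 to t gives X_t = x_0 * exp(-theta t) + sigma * int_0^t exp(-theta (t-s)) dB_s for any initial x_0. The Itô integral has variance (by the Itô isometry) sigma^2 * int_0^t exp(-2 theta (t - s)) ds = sigma^2 * (1 - exp(-2 theta t)) / (2 theta), independent of x_0.
With theta = 3, sigma = 3/2:
  Var(X_t) = (3/2)^2 * (1 - exp(-2*3 t)) / (2 * 3) = 3/8 - 3*exp(-6*t)/8.
As t -> infinity, exp(-2*3 t) -> 0, so the stationary variance is sigma^2 / (2 theta) = 3/8.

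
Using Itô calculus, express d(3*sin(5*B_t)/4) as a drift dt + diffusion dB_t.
d(3*sin(5*B_t)/4) = (-75*sin(5*B_t)/8) dt + (15*cos(5*B_t)/4) dB_t

Itô's formula for f(B_t) gives d f(B_t) = f'(B_t) dB_t + (1/2) f''(B_t) dt. Compute derivatives of f(x) = 3*sin(5*x)/4:
  f'(x)  = 15*cos(5*x)/4
  f''(x) = -75*sin(5*x)/4
Substitute x = B_t and multiply the f'' term by 1/2:
  drift     = (1/2) * (-75*sin(5*x)/4) evaluated at B_t = -75*sin(5*B_t)/8
  diffusion = (15*cos(5*x)/4) evaluated at B_t = 15*cos(5*B_t)/4
Therefore d(3*sin(5*B_t)/4) = (-75*sin(5*B_t)/8) dt + (15*cos(5*B_t)/4) dB_t.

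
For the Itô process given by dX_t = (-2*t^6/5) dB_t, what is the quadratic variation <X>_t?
<X>_t = 4*t^13/325

For an Itô process dX_t = a(t) dt + b(t) dB_t, the quadratic variation is <X>_t = int_0^t b(s)^2 ds (the drift term does not contribute). Here b(s) = -2*s^6/5, so
  b(s)^2 = 4*s^12/25.
Integrating from 0 to t:
  <X>_t = int_0^t (4*s^12/25) ds = 4*t^13/325.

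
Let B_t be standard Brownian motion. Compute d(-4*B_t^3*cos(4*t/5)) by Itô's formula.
d(-4*B_t^3*cos(4*t/5)) = (16*B_t^3*sin(4*t/5)/5 - 12*B_t*cos(4*t/5)) dt + (-12*B_t^2*cos(4*t/5)) dB_t

Itô's formula for f(t, x): d f(t, B_t) = (f_t + (1/2) f_xx) dt + f_x dB_t. Compute partials of f(t, x) = -4*x^3*cos(4*t/5):
  f_t(t,x)  = 16*x^3*sin(4*t/5)/5
  f_x(t,x)  = -12*x^2*cos(4*t/5)
  f_xx(t,x) = -24*x*cos(4*t/5)
Assemble drift = f_t + (1/2) f_xx = 16*x^3*sin(4*t/5)/5 - 12*x*cos(4*t/5) and diffusion = f_x = -12*x^2*cos(4*t/5). Substituting x = B_t:
  d(-4*B_t^3*cos(4*t/5)) = (16*B_t^3*sin(4*t/5)/5 - 12*B_t*cos(4*t/5)) dt + (-12*B_t^2*cos(4*t/5)) dB_t.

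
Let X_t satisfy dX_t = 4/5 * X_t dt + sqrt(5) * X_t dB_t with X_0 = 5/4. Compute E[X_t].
E[X_t] = 5*exp(4*t/5)/4

For GBM dX = mu X dt + sigma X dB with X_0 = x_0, apply Itô to Y = log X: dY = (mu - sigma^2/2) dt + sigma dB, so Y_t = log(x_0) + (mu - sigma^2/2) t + sigma B_t and hence X_t = x_0 * exp((mu - sigma^2/2) t + sigma B_t).
With mu = 4/5, sigma = sqrt(5), x_0 = 5/4, this gives:
  X_t = 5/4 * exp((-17/10) * t + (sqrt(5)) * B_t).
Since sigma*B_t ~ Normal(0, sigma^2 t), E[exp(sigma*B_t)] = exp(sigma^2 t / 2); so E[X_t] = x_0 * exp((mu - sigma^2/2) t) * exp(sigma^2 t / 2) = x_0 * exp(mu t) = 5*exp(4*t/5)/4.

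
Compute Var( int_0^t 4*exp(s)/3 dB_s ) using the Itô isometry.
Var = 8*exp(2*t)/9 - 8/9

The Itô integral of a deterministic integrand f(s) has mean 0 because each increment f(s) * (B_{s+ds} - B_s) has mean 0. By the Itô isometry:
  Var( int_0^t f(s) dB_s ) = E[ (int_0^t f(s) dB_s)^2 ] = int_0^t f(s)^2 ds.
Here f(s) = 4*exp(s)/3, so f(s)^2 = 16*exp(2*s)/9. Integrate:
  int_0^t (16*exp(2*s)/9) ds = 8*exp(2*t)/9 - 8/9.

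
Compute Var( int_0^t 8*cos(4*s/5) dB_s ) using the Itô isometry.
Var = 32*t + 40*sin(4*t/5)*cos(4*t/5)

The Itô integral of a deterministic integrand f(s) has mean 0 because each increment f(s) * (B_{s+ds} - B_s) has mean 0. By the Itô isometry:
  Var( int_0^t f(s) dB_s ) = E[ (int_0^t f(s) dB_s)^2 ] = int_0^t f(s)^2 ds.
Here f(s) = 8*cos(4*s/5), so f(s)^2 = 64*cos(4*s/5)^2. Integrate:
  int_0^t (64*cos(4*s/5)^2) ds = 32*t + 40*sin(4*t/5)*cos(4*t/5).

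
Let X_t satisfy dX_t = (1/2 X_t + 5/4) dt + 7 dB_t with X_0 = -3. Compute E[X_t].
E[X_t] = -exp(t/2)/2 - 5/2

Taking expectations and using E[dB_t] = 0, the mean m(t) = E[X_t] satisfies the ODE m'(t) = a m(t) + b with m(0) = x_0. With a = 1/2, b = 5/4, x_0 = -3, the solution is
  m(t) = x_0 * exp(a t) + (b/a) * (exp(a t) - 1)
       = (-3) * exp((1/2) t) + ((5/4)/(1/2)) * (exp((1/2) t) - 1)
       = -exp(t/2)/2 - 5/2.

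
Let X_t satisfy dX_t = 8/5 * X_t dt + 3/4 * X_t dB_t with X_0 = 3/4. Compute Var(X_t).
Var(X_t) = 9*(exp(9*t/16) - 1)*exp(16*t/5)/16

For GBM dX = mu X dt + sigma X dB with X_0 = x_0, apply Itô to Y = log X: dY = (mu - sigma^2/2) dt + sigma dB, so Y_t = log(x_0) + (mu - sigma^2/2) t + sigma B_t and hence X_t = x_0 * exp((mu - sigma^2/2) t + sigma B_t).
With mu = 8/5, sigma = 3/4, x_0 = 3/4, this gives:
  X_t = 3/4 * exp((211/160) * t + (3/4) * B_t).
Since sigma*B_t ~ Normal(0, sigma^2 t), E[exp(sigma*B_t)] = exp(sigma^2 t / 2); so E[X_t] = x_0 * exp((mu - sigma^2/2) t) * exp(sigma^2 t / 2) = x_0 * exp(mu t) = 3*exp(8*t/5)/4.
Var(X_t) = E[X_t^2] - (E[X_t])^2 = x_0^2 * exp(2 mu t) * (exp(sigma^2 t) - 1) = 9*(exp(9*t/16) - 1)*exp(16*t/5)/16.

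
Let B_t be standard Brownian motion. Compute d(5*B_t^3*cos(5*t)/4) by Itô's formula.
d(5*B_t^3*cos(5*t)/4) = (5*B_t*(-5*B_t^2*sin(5*t) + 3*cos(5*t))/4) dt + (15*B_t^2*cos(5*t)/4) dB_t

Itô's formula for f(t, x): d f(t, B_t) = (f_t + (1/2) f_xx) dt + f_x dB_t. Compute partials of f(t, x) = 5*x^3*cos(5*t)/4:
  f_t(t,x)  = -25*x^3*sin(5*t)/4
  f_x(t,x)  = 15*x^2*cos(5*t)/4
  f_xx(t,x) = 15*x*cos(5*t)/2
Assemble drift = f_t + (1/2) f_xx = 5*x*(-5*x^2*sin(5*t) + 3*cos(5*t))/4 and diffusion = f_x = 15*x^2*cos(5*t)/4. Substituting x = B_t:
  d(5*B_t^3*cos(5*t)/4) = (5*B_t*(-5*B_t^2*sin(5*t) + 3*cos(5*t))/4) dt + (15*B_t^2*cos(5*t)/4) dB_t.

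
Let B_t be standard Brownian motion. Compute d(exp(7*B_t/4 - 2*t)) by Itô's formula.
d(exp(7*B_t/4 - 2*t)) = (-15*exp(7*B_t/4 - 2*t)/32) dt + (7*exp(7*B_t/4 - 2*t)/4) dB_t

Itô's formula for f(t, x): d f(t, B_t) = (f_t + (1/2) f_xx) dt + f_x dB_t. Compute partials of f(t, x) = exp(-2*t + 7*x/4):
  f_t(t,x)  = -2*exp(-2*t + 7*x/4)
  f_x(t,x)  = 7*exp(-2*t + 7*x/4)/4
  f_xx(t,x) = 49*exp(-2*t + 7*x/4)/16
Assemble drift = f_t + (1/2) f_xx = -15*exp(-2*t + 7*x/4)/32 and diffusion = f_x = 7*exp(-2*t + 7*x/4)/4. Substituting x = B_t:
  d(exp(7*B_t/4 - 2*t)) = (-15*exp(7*B_t/4 - 2*t)/32) dt + (7*exp(7*B_t/4 - 2*t)/4) dB_t.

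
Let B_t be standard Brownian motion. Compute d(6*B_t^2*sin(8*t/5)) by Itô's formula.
d(6*B_t^2*sin(8*t/5)) = (48*B_t^2*cos(8*t/5)/5 + 6*sin(8*t/5)) dt + (12*B_t*sin(8*t/5)) dB_t

Itô's formula for f(t, x): d f(t, B_t) = (f_t + (1/2) f_xx) dt + f_x dB_t. Compute partials of f(t, x) = 6*x^2*sin(8*t/5):
  f_t(t,x)  = 48*x^2*cos(8*t/5)/5
  f_x(t,x)  = 12*x*sin(8*t/5)
  f_xx(t,x) = 12*sin(8*t/5)
Assemble drift = f_t + (1/2) f_xx = 48*x^2*cos(8*t/5)/5 + 6*sin(8*t/5) and diffusion = f_x = 12*x*sin(8*t/5). Substituting x = B_t:
  d(6*B_t^2*sin(8*t/5)) = (48*B_t^2*cos(8*t/5)/5 + 6*sin(8*t/5)) dt + (12*B_t*sin(8*t/5)) dB_t.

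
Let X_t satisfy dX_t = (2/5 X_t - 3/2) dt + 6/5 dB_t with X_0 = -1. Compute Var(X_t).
Var(X_t) = 9*exp(4*t/5)/5 - 9/5

The variance V(t) = Var(X_t) satisfies V'(t) = 2 a V(t) + c^2 with V(0) = 0 (drift coefficient is linear in X, diffusion is constant). With a = 2/5, c = 6/5, the solution is
  V(t) = (c^2 / (2 a)) * (exp(2 a t) - 1)
       = ((6/5)^2 / (2*(2/5))) * (exp((4/5) t) - 1)
       = 9*exp(4*t/5)/5 - 9/5.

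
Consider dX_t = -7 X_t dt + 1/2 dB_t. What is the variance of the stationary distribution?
lim Var(X_t) = 1/56

The OU SDE dX = -theta X dt + sigma dB admits the integrating factor exp(theta t): d(exp(theta t) X_t) = sigma exp(theta t) dB_t. Integrating from 0 to t gives X_t = x_0 * exp(-theta t) + sigma * int_0^t exp(-theta (t-s)) dB_s for any initial x_0. The Itô integral has variance (by the Itô isometry) sigma^2 * int_0^t exp(-2 theta (t - s)) ds = sigma^2 * (1 - exp(-2 theta t)) / (2 theta), independent of x_0.
With theta = 7, sigma = 1/2:
  Var(X_t) = (1/2)^2 * (1 - exp(-2*7 t)) / (2 * 7) = 1/56 - exp(-14*t)/56.
As t -> infinity, exp(-2*7 t) -> 0, so the stationary variance is sigma^2 / (2 theta) = 1/56.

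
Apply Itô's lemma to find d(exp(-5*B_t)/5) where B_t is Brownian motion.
d(exp(-5*B_t)/5) = (5*exp(-5*B_t)/2) dt + (-exp(-5*B_t)) dB_t

Itô's formula for f(B_t) gives d f(B_t) = f'(B_t) dB_t + (1/2) f''(B_t) dt. Compute derivatives of f(x) = exp(-5*x)/5:
  f'(x)  = -exp(-5*x)
  f''(x) = 5*exp(-5*x)
Substitute x = B_t and multiply the f'' term by 1/2:
  drift     = (1/2) * (5*exp(-5*x)) evaluated at B_t = 5*exp(-5*B_t)/2
  diffusion = (-exp(-5*x)) evaluated at B_t = -exp(-5*B_t)
Therefore d(exp(-5*B_t)/5) = (5*exp(-5*B_t)/2) dt + (-exp(-5*B_t)) dB_t.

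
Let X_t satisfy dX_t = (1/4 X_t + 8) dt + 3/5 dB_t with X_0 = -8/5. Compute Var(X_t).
Var(X_t) = 18*exp(t/2)/25 - 18/25

The variance V(t) = Var(X_t) satisfies V'(t) = 2 a V(t) + c^2 with V(0) = 0 (drift coefficient is linear in X, diffusion is constant). With a = 1/4, c = 3/5, the solution is
  V(t) = (c^2 / (2 a)) * (exp(2 a t) - 1)
       = ((3/5)^2 / (2*(1/4))) * (exp((1/2) t) - 1)
       = 18*exp(t/2)/25 - 18/25.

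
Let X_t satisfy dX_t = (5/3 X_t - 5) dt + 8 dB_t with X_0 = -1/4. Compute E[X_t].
E[X_t] = 3 - 13*exp(5*t/3)/4

Taking expectations and using E[dB_t] = 0, the mean m(t) = E[X_t] satisfies the ODE m'(t) = a m(t) + b with m(0) = x_0. With a = 5/3, b = -5, x_0 = -1/4, the solution is
  m(t) = x_0 * exp(a t) + (b/a) * (exp(a t) - 1)
       = (-1/4) * exp((5/3) t) + ((-5)/(5/3)) * (exp((5/3) t) - 1)
       = 3 - 13*exp(5*t/3)/4.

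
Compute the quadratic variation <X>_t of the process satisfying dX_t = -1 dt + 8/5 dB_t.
<X>_t = 64*t/25

For an Itô process dX_t = a(t) dt + b(t) dB_t, the quadratic variation is <X>_t = int_0^t b(s)^2 ds (the drift term does not contribute). Here b(s) = 8/5, so
  b(s)^2 = 64/25.
Integrating from 0 to t:
  <X>_t = int_0^t (64/25) ds = 64*t/25.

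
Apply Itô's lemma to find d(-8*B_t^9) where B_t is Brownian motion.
d(-8*B_t^9) = (-288*B_t^7) dt + (-72*B_t^8) dB_t

Itô's formula for f(B_t) gives d f(B_t) = f'(B_t) dB_t + (1/2) f''(B_t) dt. Compute derivatives of f(x) = -8*x^9:
  f'(x)  = -72*x^8
  f''(x) = -576*x^7
Substitute x = B_t and multiply the f'' term by 1/2:
  drift     = (1/2) * (-576*x^7) evaluated at B_t = -288*B_t^7
  diffusion = (-72*x^8) evaluated at B_t = -72*B_t^8
Therefore d(-8*B_t^9) = (-288*B_t^7) dt + (-72*B_t^8) dB_t.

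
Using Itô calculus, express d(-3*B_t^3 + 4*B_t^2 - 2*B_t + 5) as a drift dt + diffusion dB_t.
d(-3*B_t^3 + 4*B_t^2 - 2*B_t + 5) = (4 - 9*B_t) dt + (-9*B_t^2 + 8*B_t - 2) dB_t

Itô's formula for f(B_t) gives d f(B_t) = f'(B_t) dB_t + (1/2) f''(B_t) dt. Compute derivatives of f(x) = -3*x^3 + 4*x^2 - 2*x + 5:
  f'(x)  = -9*x^2 + 8*x - 2
  f''(x) = 8 - 18*x
Substitute x = B_t and multiply the f'' term by 1/2:
  drift     = (1/2) * (8 - 18*x) evaluated at B_t = 4 - 9*B_t
  diffusion = (-9*x^2 + 8*x - 2) evaluated at B_t = -9*B_t^2 + 8*B_t - 2
Therefore d(-3*B_t^3 + 4*B_t^2 - 2*B_t + 5) = (4 - 9*B_t) dt + (-9*B_t^2 + 8*B_t - 2) dB_t.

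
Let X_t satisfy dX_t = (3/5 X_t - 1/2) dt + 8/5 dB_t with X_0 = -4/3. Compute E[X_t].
E[X_t] = 5/6 - 13*exp(3*t/5)/6

Taking expectations and using E[dB_t] = 0, the mean m(t) = E[X_t] satisfies the ODE m'(t) = a m(t) + b with m(0) = x_0. With a = 3/5, b = -1/2, x_0 = -4/3, the solution is
  m(t) = x_0 * exp(a t) + (b/a) * (exp(a t) - 1)
       = (-4/3) * exp((3/5) t) + ((-1/2)/(3/5)) * (exp((3/5) t) - 1)
       = 5/6 - 13*exp(3*t/5)/6.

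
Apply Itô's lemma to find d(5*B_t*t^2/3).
d(5*B_t*t^2/3) = (10*B_t*t/3) dt + (5*t^2/3) dB_t

Itô's formula for f(t, x): d f(t, B_t) = (f_t + (1/2) f_xx) dt + f_x dB_t. Compute partials of f(t, x) = 5*t^2*x/3:
  f_t(t,x)  = 10*t*x/3
  f_x(t,x)  = 5*t^2/3
  f_xx(t,x) = 0
Assemble drift = f_t + (1/2) f_xx = 10*t*x/3 and diffusion = f_x = 5*t^2/3. Substituting x = B_t:
  d(5*B_t*t^2/3) = (10*B_t*t/3) dt + (5*t^2/3) dB_t.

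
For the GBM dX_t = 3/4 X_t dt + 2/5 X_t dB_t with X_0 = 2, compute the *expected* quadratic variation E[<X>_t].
E[<X>_t] = 32*exp(83*t/50)/83 - 32/83

<X>_t = int_0^t ((2/5) * X_s)^2 ds. Taking expectation inside the integral: E[<X>_t] = (2/5)^2 * int_0^t E[X_s^2] ds. For GBM, E[X_s^2] = x_0^2 * exp((2 mu + sigma^2) s). Integrating:
  E[<X>_t] = (2/5)^2 * 2^2 * (exp((2*(3/4) + (2/5)^2) t) - 1) / (2*(3/4) + (2/5)^2)
           = (2/5)^2 * 2^2 * (exp((83/50) t) - 1) / (83/50) = 32*exp(83*t/50)/83 - 32/83.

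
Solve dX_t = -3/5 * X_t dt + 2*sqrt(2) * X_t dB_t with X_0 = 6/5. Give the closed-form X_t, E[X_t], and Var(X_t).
X_t = 6/5 * exp((-23/5) t + (2*sqrt(2)) B_t); E[X_t] = 6*exp(-3*t/5)/5; Var(X_t) = (36*exp(8*t) - 36)*exp(-6*t/5)/25

For GBM dX = mu X dt + sigma X dB with X_0 = x_0, apply Itô to Y = log X: dY = (mu - sigma^2/2) dt + sigma dB, so Y_t = log(x_0) + (mu - sigma^2/2) t + sigma B_t and hence X_t = x_0 * exp((mu - sigma^2/2) t + sigma B_t).
With mu = -3/5, sigma = 2*sqrt(2), x_0 = 6/5, this gives:
  X_t = 6/5 * exp((-23/5) * t + (2*sqrt(2)) * B_t).
Since sigma*B_t ~ Normal(0, sigma^2 t), E[exp(sigma*B_t)] = exp(sigma^2 t / 2); so E[X_t] = x_0 * exp((mu - sigma^2/2) t) * exp(sigma^2 t / 2) = x_0 * exp(mu t) = 6*exp(-3*t/5)/5.
Var(X_t) = E[X_t^2] - (E[X_t])^2 = x_0^2 * exp(2 mu t) * (exp(sigma^2 t) - 1) = (36*exp(8*t) - 36)*exp(-6*t/5)/25.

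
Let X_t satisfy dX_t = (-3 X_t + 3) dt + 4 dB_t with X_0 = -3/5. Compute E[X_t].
E[X_t] = 1 - 8*exp(-3*t)/5

Taking expectations and using E[dB_t] = 0, the mean m(t) = E[X_t] satisfies the ODE m'(t) = a m(t) + b with m(0) = x_0. With a = -3, b = 3, x_0 = -3/5, the solution is
  m(t) = x_0 * exp(a t) + (b/a) * (exp(a t) - 1)
       = (-3/5) * exp((-3) t) + (3/(-3)) * (exp((-3) t) - 1)
       = 1 - 8*exp(-3*t)/5.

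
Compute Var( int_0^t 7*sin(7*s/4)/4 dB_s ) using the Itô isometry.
Var = 49*t/32 - 7*sin(7*t/2)/16

The Itô integral of a deterministic integrand f(s) has mean 0 because each increment f(s) * (B_{s+ds} - B_s) has mean 0. By the Itô isometry:
  Var( int_0^t f(s) dB_s ) = E[ (int_0^t f(s) dB_s)^2 ] = int_0^t f(s)^2 ds.
Here f(s) = 7*sin(7*s/4)/4, so f(s)^2 = 49*sin(7*s/4)^2/16. Integrate:
  int_0^t (49*sin(7*s/4)^2/16) ds = 49*t/32 - 7*sin(7*t/2)/16.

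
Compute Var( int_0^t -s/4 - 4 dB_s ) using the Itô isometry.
Var = t*(t^2 + 48*t + 768)/48

The Itô integral of a deterministic integrand f(s) has mean 0 because each increment f(s) * (B_{s+ds} - B_s) has mean 0. By the Itô isometry:
  Var( int_0^t f(s) dB_s ) = E[ (int_0^t f(s) dB_s)^2 ] = int_0^t f(s)^2 ds.
Here f(s) = -s/4 - 4, so f(s)^2 = (s + 16)^2/16. Integrate:
  int_0^t ((s + 16)^2/16) ds = t*(t^2 + 48*t + 768)/48.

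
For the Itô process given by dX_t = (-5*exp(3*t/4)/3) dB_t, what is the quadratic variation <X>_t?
<X>_t = 50*exp(3*t/2)/27 - 50/27

For an Itô process dX_t = a(t) dt + b(t) dB_t, the quadratic variation is <X>_t = int_0^t b(s)^2 ds (the drift term does not contribute). Here b(s) = -5*exp(3*s/4)/3, so
  b(s)^2 = 25*exp(3*s/2)/9.
Integrating from 0 to t:
  <X>_t = int_0^t (25*exp(3*s/2)/9) ds = 50*exp(3*t/2)/27 - 50/27.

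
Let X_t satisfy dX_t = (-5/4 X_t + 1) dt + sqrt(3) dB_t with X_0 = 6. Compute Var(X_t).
Var(X_t) = 6/5 - 6*exp(-5*t/2)/5

The variance V(t) = Var(X_t) satisfies V'(t) = 2 a V(t) + c^2 with V(0) = 0 (drift coefficient is linear in X, diffusion is constant). With a = -5/4, c = sqrt(3), the solution is
  V(t) = (c^2 / (2 a)) * (exp(2 a t) - 1)
       = (sqrt(3)^2 / (2*(-5/4))) * (exp((-5/2) t) - 1)
       = 6/5 - 6*exp(-5*t/2)/5.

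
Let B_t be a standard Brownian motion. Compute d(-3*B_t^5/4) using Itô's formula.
d(-3*B_t^5/4) = (-15*B_t^3/2) dt + (-15*B_t^4/4) dB_t

Itô's formula for f(B_t) gives d f(B_t) = f'(B_t) dB_t + (1/2) f''(B_t) dt. Compute derivatives of f(x) = -3*x^5/4:
  f'(x)  = -15*x^4/4
  f''(x) = -15*x^3
Substitute x = B_t and multiply the f'' term by 1/2:
  drift     = (1/2) * (-15*x^3) evaluated at B_t = -15*B_t^3/2
  diffusion = (-15*x^4/4) evaluated at B_t = -15*B_t^4/4
Therefore d(-3*B_t^5/4) = (-15*B_t^3/2) dt + (-15*B_t^4/4) dB_t.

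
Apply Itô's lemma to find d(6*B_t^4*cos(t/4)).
d(6*B_t^4*cos(t/4)) = (3*B_t^2*(-B_t^2*sin(t/4) + 24*cos(t/4))/2) dt + (24*B_t^3*cos(t/4)) dB_t

Itô's formula for f(t, x): d f(t, B_t) = (f_t + (1/2) f_xx) dt + f_x dB_t. Compute partials of f(t, x) = 6*x^4*cos(t/4):
  f_t(t,x)  = -3*x^4*sin(t/4)/2
  f_x(t,x)  = 24*x^3*cos(t/4)
  f_xx(t,x) = 72*x^2*cos(t/4)
Assemble drift = f_t + (1/2) f_xx = 3*x^2*(-x^2*sin(t/4) + 24*cos(t/4))/2 and diffusion = f_x = 24*x^3*cos(t/4). Substituting x = B_t:
  d(6*B_t^4*cos(t/4)) = (3*B_t^2*(-B_t^2*sin(t/4) + 24*cos(t/4))/2) dt + (24*B_t^3*cos(t/4)) dB_t.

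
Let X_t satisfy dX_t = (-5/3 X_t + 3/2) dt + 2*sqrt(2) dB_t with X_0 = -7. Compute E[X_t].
E[X_t] = 9/10 - 79*exp(-5*t/3)/10

Taking expectations and using E[dB_t] = 0, the mean m(t) = E[X_t] satisfies the ODE m'(t) = a m(t) + b with m(0) = x_0. With a = -5/3, b = 3/2, x_0 = -7, the solution is
  m(t) = x_0 * exp(a t) + (b/a) * (exp(a t) - 1)
       = (-7) * exp((-5/3) t) + ((3/2)/(-5/3)) * (exp((-5/3) t) - 1)
       = 9/10 - 79*exp(-5*t/3)/10.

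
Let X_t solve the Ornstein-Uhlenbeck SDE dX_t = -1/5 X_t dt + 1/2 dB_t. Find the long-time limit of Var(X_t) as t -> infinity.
lim Var(X_t) = 5/8

The OU SDE dX = -theta X dt + sigma dB admits the integrating factor exp(theta t): d(exp(theta t) X_t) = sigma exp(theta t) dB_t. Integrating from 0 to t gives X_t = x_0 * exp(-theta t) + sigma * int_0^t exp(-theta (t-s)) dB_s for any initial x_0. The Itô integral has variance (by the Itô isometry) sigma^2 * int_0^t exp(-2 theta (t - s)) ds = sigma^2 * (1 - exp(-2 theta t)) / (2 theta), independent of x_0.
With theta = 1/5, sigma = 1/2:
  Var(X_t) = (1/2)^2 * (1 - exp(-2*1/5 t)) / (2 * 1/5) = 5/8 - 5*exp(-2*t/5)/8.
As t -> infinity, exp(-2*1/5 t) -> 0, so the stationary variance is sigma^2 / (2 theta) = 5/8.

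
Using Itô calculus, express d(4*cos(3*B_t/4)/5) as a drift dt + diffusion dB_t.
d(4*cos(3*B_t/4)/5) = (-9*cos(3*B_t/4)/40) dt + (-3*sin(3*B_t/4)/5) dB_t

Itô's formula for f(B_t) gives d f(B_t) = f'(B_t) dB_t + (1/2) f''(B_t) dt. Compute derivatives of f(x) = 4*cos(3*x/4)/5:
  f'(x)  = -3*sin(3*x/4)/5
  f''(x) = -9*cos(3*x/4)/20
Substitute x = B_t and multiply the f'' term by 1/2:
  drift     = (1/2) * (-9*cos(3*x/4)/20) evaluated at B_t = -9*cos(3*B_t/4)/40
  diffusion = (-3*sin(3*x/4)/5) evaluated at B_t = -3*sin(3*B_t/4)/5
Therefore d(4*cos(3*B_t/4)/5) = (-9*cos(3*B_t/4)/40) dt + (-3*sin(3*B_t/4)/5) dB_t.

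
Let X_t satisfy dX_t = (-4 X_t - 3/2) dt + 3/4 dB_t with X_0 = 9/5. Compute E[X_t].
E[X_t] = -3/8 + 87*exp(-4*t)/40

Taking expectations and using E[dB_t] = 0, the mean m(t) = E[X_t] satisfies the ODE m'(t) = a m(t) + b with m(0) = x_0. With a = -4, b = -3/2, x_0 = 9/5, the solution is
  m(t) = x_0 * exp(a t) + (b/a) * (exp(a t) - 1)
       = (9/5) * exp((-4) t) + ((-3/2)/(-4)) * (exp((-4) t) - 1)
       = -3/8 + 87*exp(-4*t)/40.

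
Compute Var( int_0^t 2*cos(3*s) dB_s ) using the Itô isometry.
Var = 2*t + sin(6*t)/3

The Itô integral of a deterministic integrand f(s) has mean 0 because each increment f(s) * (B_{s+ds} - B_s) has mean 0. By the Itô isometry:
  Var( int_0^t f(s) dB_s ) = E[ (int_0^t f(s) dB_s)^2 ] = int_0^t f(s)^2 ds.
Here f(s) = 2*cos(3*s), so f(s)^2 = 4*cos(3*s)^2. Integrate:
  int_0^t (4*cos(3*s)^2) ds = 2*t + sin(6*t)/3.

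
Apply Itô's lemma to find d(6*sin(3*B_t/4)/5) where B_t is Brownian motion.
d(6*sin(3*B_t/4)/5) = (-27*sin(3*B_t/4)/80) dt + (9*cos(3*B_t/4)/10) dB_t

Itô's formula for f(B_t) gives d f(B_t) = f'(B_t) dB_t + (1/2) f''(B_t) dt. Compute derivatives of f(x) = 6*sin(3*x/4)/5:
  f'(x)  = 9*cos(3*x/4)/10
  f''(x) = -27*sin(3*x/4)/40
Substitute x = B_t and multiply the f'' term by 1/2:
  drift     = (1/2) * (-27*sin(3*x/4)/40) evaluated at B_t = -27*sin(3*B_t/4)/80
  diffusion = (9*cos(3*x/4)/10) evaluated at B_t = 9*cos(3*B_t/4)/10
Therefore d(6*sin(3*B_t/4)/5) = (-27*sin(3*B_t/4)/80) dt + (9*cos(3*B_t/4)/10) dB_t.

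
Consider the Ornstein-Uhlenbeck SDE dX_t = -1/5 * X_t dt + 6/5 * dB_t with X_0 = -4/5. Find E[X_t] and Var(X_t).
E[X_t] = -4*exp(-t/5)/5; Var(X_t) = 18/5 - 18*exp(-2*t/5)/5

The OU SDE dX = -theta X dt + sigma dB admits the integrating factor exp(theta t): d(exp(theta t) X_t) = sigma exp(theta t) dB_t. Integrating from 0 to t:
  X_t = x_0 * exp(-theta t) + sigma * int_0^t exp(-theta (t-s)) dB_s.
The Itô integral has mean 0 and (by the Itô isometry) variance sigma^2 * int_0^t exp(-2 theta (t - s)) ds = sigma^2 * (1 - exp(-2 theta t)) / (2 theta).
With theta = 1/5, sigma = 6/5, x_0 = -4/5:
  E[X_t] = -4/5 * exp(-1/5 t) = -4*exp(-t/5)/5
  Var(X_t) = (6/5)^2 * (1 - exp(-2*1/5 t)) / (2 * 1/5) = 18/5 - 18*exp(-2*t/5)/5.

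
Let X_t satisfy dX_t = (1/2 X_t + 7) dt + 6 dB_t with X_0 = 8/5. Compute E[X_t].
E[X_t] = 78*exp(t/2)/5 - 14

Taking expectations and using E[dB_t] = 0, the mean m(t) = E[X_t] satisfies the ODE m'(t) = a m(t) + b with m(0) = x_0. With a = 1/2, b = 7, x_0 = 8/5, the solution is
  m(t) = x_0 * exp(a t) + (b/a) * (exp(a t) - 1)
       = (8/5) * exp((1/2) t) + (7/(1/2)) * (exp((1/2) t) - 1)
       = 78*exp(t/2)/5 - 14.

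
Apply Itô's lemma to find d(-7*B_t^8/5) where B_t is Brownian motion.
d(-7*B_t^8/5) = (-196*B_t^6/5) dt + (-56*B_t^7/5) dB_t

Itô's formula for f(B_t) gives d f(B_t) = f'(B_t) dB_t + (1/2) f''(B_t) dt. Compute derivatives of f(x) = -7*x^8/5:
  f'(x)  = -56*x^7/5
  f''(x) = -392*x^6/5
Substitute x = B_t and multiply the f'' term by 1/2:
  drift     = (1/2) * (-392*x^6/5) evaluated at B_t = -196*B_t^6/5
  diffusion = (-56*x^7/5) evaluated at B_t = -56*B_t^7/5
Therefore d(-7*B_t^8/5) = (-196*B_t^6/5) dt + (-56*B_t^7/5) dB_t.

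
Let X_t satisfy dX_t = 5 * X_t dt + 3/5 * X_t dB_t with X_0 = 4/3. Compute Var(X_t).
Var(X_t) = 16*(exp(9*t/25) - 1)*exp(10*t)/9

For GBM dX = mu X dt + sigma X dB with X_0 = x_0, apply Itô to Y = log X: dY = (mu - sigma^2/2) dt + sigma dB, so Y_t = log(x_0) + (mu - sigma^2/2) t + sigma B_t and hence X_t = x_0 * exp((mu - sigma^2/2) t + sigma B_t).
With mu = 5, sigma = 3/5, x_0 = 4/3, this gives:
  X_t = 4/3 * exp((241/50) * t + (3/5) * B_t).
Since sigma*B_t ~ Normal(0, sigma^2 t), E[exp(sigma*B_t)] = exp(sigma^2 t / 2); so E[X_t] = x_0 * exp((mu - sigma^2/2) t) * exp(sigma^2 t / 2) = x_0 * exp(mu t) = 4*exp(5*t)/3.
Var(X_t) = E[X_t^2] - (E[X_t])^2 = x_0^2 * exp(2 mu t) * (exp(sigma^2 t) - 1) = 16*(exp(9*t/25) - 1)*exp(10*t)/9.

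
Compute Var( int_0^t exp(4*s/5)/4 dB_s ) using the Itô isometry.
Var = 5*exp(8*t/5)/128 - 5/128

The Itô integral of a deterministic integrand f(s) has mean 0 because each increment f(s) * (B_{s+ds} - B_s) has mean 0. By the Itô isometry:
  Var( int_0^t f(s) dB_s ) = E[ (int_0^t f(s) dB_s)^2 ] = int_0^t f(s)^2 ds.
Here f(s) = exp(4*s/5)/4, so f(s)^2 = exp(8*s/5)/16. Integrate:
  int_0^t (exp(8*s/5)/16) ds = 5*exp(8*t/5)/128 - 5/128.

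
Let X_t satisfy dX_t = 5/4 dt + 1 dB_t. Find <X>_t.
<X>_t = t

For an Itô process dX_t = a(t) dt + b(t) dB_t, the quadratic variation is <X>_t = int_0^t b(s)^2 ds (the drift term does not contribute). Here b(s) = 1, so
  b(s)^2 = 1.
Integrating from 0 to t:
  <X>_t = int_0^t (1) ds = t.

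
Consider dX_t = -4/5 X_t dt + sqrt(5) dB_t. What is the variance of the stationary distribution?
lim Var(X_t) = 25/8

The OU SDE dX = -theta X dt + sigma dB admits the integrating factor exp(theta t): d(exp(theta t) X_t) = sigma exp(theta t) dB_t. Integrating from 0 to t gives X_t = x_0 * exp(-theta t) + sigma * int_0^t exp(-theta (t-s)) dB_s for any initial x_0. The Itô integral has variance (by the Itô isometry) sigma^2 * int_0^t exp(-2 theta (t - s)) ds = sigma^2 * (1 - exp(-2 theta t)) / (2 theta), independent of x_0.
With theta = 4/5, sigma = sqrt(5):
  Var(X_t) = (sqrt(5))^2 * (1 - exp(-2*4/5 t)) / (2 * 4/5) = 25/8 - 25*exp(-8*t/5)/8.
As t -> infinity, exp(-2*4/5 t) -> 0, so the stationary variance is sigma^2 / (2 theta) = 25/8.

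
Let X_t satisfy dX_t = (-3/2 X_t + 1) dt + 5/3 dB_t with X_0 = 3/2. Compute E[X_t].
E[X_t] = 2/3 + 5*exp(-3*t/2)/6

Taking expectations and using E[dB_t] = 0, the mean m(t) = E[X_t] satisfies the ODE m'(t) = a m(t) + b with m(0) = x_0. With a = -3/2, b = 1, x_0 = 3/2, the solution is
  m(t) = x_0 * exp(a t) + (b/a) * (exp(a t) - 1)
       = (3/2) * exp((-3/2) t) + (1/(-3/2)) * (exp((-3/2) t) - 1)
       = 2/3 + 5*exp(-3*t/2)/6.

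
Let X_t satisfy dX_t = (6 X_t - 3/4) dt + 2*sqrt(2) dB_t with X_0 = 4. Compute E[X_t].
E[X_t] = 31*exp(6*t)/8 + 1/8

Taking expectations and using E[dB_t] = 0, the mean m(t) = E[X_t] satisfies the ODE m'(t) = a m(t) + b with m(0) = x_0. With a = 6, b = -3/4, x_0 = 4, the solution is
  m(t) = x_0 * exp(a t) + (b/a) * (exp(a t) - 1)
       = 4 * exp(6 t) + ((-3/4)/6) * (exp(6 t) - 1)
       = 31*exp(6*t)/8 + 1/8.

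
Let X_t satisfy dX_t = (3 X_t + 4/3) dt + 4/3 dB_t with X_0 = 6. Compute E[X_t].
E[X_t] = 58*exp(3*t)/9 - 4/9

Taking expectations and using E[dB_t] = 0, the mean m(t) = E[X_t] satisfies the ODE m'(t) = a m(t) + b with m(0) = x_0. With a = 3, b = 4/3, x_0 = 6, the solution is
  m(t) = x_0 * exp(a t) + (b/a) * (exp(a t) - 1)
       = 6 * exp(3 t) + ((4/3)/3) * (exp(3 t) - 1)
       = 58*exp(3*t)/9 - 4/9.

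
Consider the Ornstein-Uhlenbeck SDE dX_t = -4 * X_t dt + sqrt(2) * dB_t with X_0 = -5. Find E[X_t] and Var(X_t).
E[X_t] = -5*exp(-4*t); Var(X_t) = 1/4 - exp(-8*t)/4

The OU SDE dX = -theta X dt + sigma dB admits the integrating factor exp(theta t): d(exp(theta t) X_t) = sigma exp(theta t) dB_t. Integrating from 0 to t:
  X_t = x_0 * exp(-theta t) + sigma * int_0^t exp(-theta (t-s)) dB_s.
The Itô integral has mean 0 and (by the Itô isometry) variance sigma^2 * int_0^t exp(-2 theta (t - s)) ds = sigma^2 * (1 - exp(-2 theta t)) / (2 theta).
With theta = 4, sigma = sqrt(2), x_0 = -5:
  E[X_t] = -5 * exp(-4 t) = -5*exp(-4*t)
  Var(X_t) = (sqrt(2))^2 * (1 - exp(-2*4 t)) / (2 * 4) = 1/4 - exp(-8*t)/4.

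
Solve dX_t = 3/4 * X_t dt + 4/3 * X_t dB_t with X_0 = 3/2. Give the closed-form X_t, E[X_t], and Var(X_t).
X_t = 3/2 * exp((-5/36) t + (4/3) B_t); E[X_t] = 3*exp(3*t/4)/2; Var(X_t) = 9*(exp(16*t/9) - 1)*exp(3*t/2)/4

For GBM dX = mu X dt + sigma X dB with X_0 = x_0, apply Itô to Y = log X: dY = (mu - sigma^2/2) dt + sigma dB, so Y_t = log(x_0) + (mu - sigma^2/2) t + sigma B_t and hence X_t = x_0 * exp((mu - sigma^2/2) t + sigma B_t).
With mu = 3/4, sigma = 4/3, x_0 = 3/2, this gives:
  X_t = 3/2 * exp((-5/36) * t + (4/3) * B_t).
Since sigma*B_t ~ Normal(0, sigma^2 t), E[exp(sigma*B_t)] = exp(sigma^2 t / 2); so E[X_t] = x_0 * exp((mu - sigma^2/2) t) * exp(sigma^2 t / 2) = x_0 * exp(mu t) = 3*exp(3*t/4)/2.
Var(X_t) = E[X_t^2] - (E[X_t])^2 = x_0^2 * exp(2 mu t) * (exp(sigma^2 t) - 1) = 9*(exp(16*t/9) - 1)*exp(3*t/2)/4.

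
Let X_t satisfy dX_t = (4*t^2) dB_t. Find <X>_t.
<X>_t = 16*t^5/5

For an Itô process dX_t = a(t) dt + b(t) dB_t, the quadratic variation is <X>_t = int_0^t b(s)^2 ds (the drift term does not contribute). Here b(s) = 4*s^2, so
  b(s)^2 = 16*s^4.
Integrating from 0 to t:
  <X>_t = int_0^t (16*s^4) ds = 16*t^5/5.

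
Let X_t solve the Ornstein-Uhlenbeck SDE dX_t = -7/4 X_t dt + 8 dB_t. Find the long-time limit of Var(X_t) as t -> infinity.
lim Var(X_t) = 128/7

The OU SDE dX = -theta X dt + sigma dB admits the integrating factor exp(theta t): d(exp(theta t) X_t) = sigma exp(theta t) dB_t. Integrating from 0 to t gives X_t = x_0 * exp(-theta t) + sigma * int_0^t exp(-theta (t-s)) dB_s for any initial x_0. The Itô integral has variance (by the Itô isometry) sigma^2 * int_0^t exp(-2 theta (t - s)) ds = sigma^2 * (1 - exp(-2 theta t)) / (2 theta), independent of x_0.
With theta = 7/4, sigma = 8:
  Var(X_t) = (8)^2 * (1 - exp(-2*7/4 t)) / (2 * 7/4) = 128/7 - 128*exp(-7*t/2)/7.
As t -> infinity, exp(-2*7/4 t) -> 0, so the stationary variance is sigma^2 / (2 theta) = 128/7.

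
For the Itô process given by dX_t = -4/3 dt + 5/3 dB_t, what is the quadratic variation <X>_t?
<X>_t = 25*t/9

For an Itô process dX_t = a(t) dt + b(t) dB_t, the quadratic variation is <X>_t = int_0^t b(s)^2 ds (the drift term does not contribute). Here b(s) = 5/3, so
  b(s)^2 = 25/9.
Integrating from 0 to t:
  <X>_t = int_0^t (25/9) ds = 25*t/9.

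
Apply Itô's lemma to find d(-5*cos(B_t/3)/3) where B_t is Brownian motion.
d(-5*cos(B_t/3)/3) = (5*cos(B_t/3)/54) dt + (5*sin(B_t/3)/9) dB_t

Itô's formula for f(B_t) gives d f(B_t) = f'(B_t) dB_t + (1/2) f''(B_t) dt. Compute derivatives of f(x) = -5*cos(x/3)/3:
  f'(x)  = 5*sin(x/3)/9
  f''(x) = 5*cos(x/3)/27
Substitute x = B_t and multiply the f'' term by 1/2:
  drift     = (1/2) * (5*cos(x/3)/27) evaluated at B_t = 5*cos(B_t/3)/54
  diffusion = (5*sin(x/3)/9) evaluated at B_t = 5*sin(B_t/3)/9
Therefore d(-5*cos(B_t/3)/3) = (5*cos(B_t/3)/54) dt + (5*sin(B_t/3)/9) dB_t.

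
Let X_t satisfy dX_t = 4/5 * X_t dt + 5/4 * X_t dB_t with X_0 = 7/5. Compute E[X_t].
E[X_t] = 7*exp(4*t/5)/5

For GBM dX = mu X dt + sigma X dB with X_0 = x_0, apply Itô to Y = log X: dY = (mu - sigma^2/2) dt + sigma dB, so Y_t = log(x_0) + (mu - sigma^2/2) t + sigma B_t and hence X_t = x_0 * exp((mu - sigma^2/2) t + sigma B_t).
With mu = 4/5, sigma = 5/4, x_0 = 7/5, this gives:
  X_t = 7/5 * exp((3/160) * t + (5/4) * B_t).
Since sigma*B_t ~ Normal(0, sigma^2 t), E[exp(sigma*B_t)] = exp(sigma^2 t / 2); so E[X_t] = x_0 * exp((mu - sigma^2/2) t) * exp(sigma^2 t / 2) = x_0 * exp(mu t) = 7*exp(4*t/5)/5.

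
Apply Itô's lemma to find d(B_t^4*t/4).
d(B_t^4*t/4) = (B_t^2*(B_t^2 + 6*t)/4) dt + (B_t^3*t) dB_t

Itô's formula for f(t, x): d f(t, B_t) = (f_t + (1/2) f_xx) dt + f_x dB_t. Compute partials of f(t, x) = t*x^4/4:
  f_t(t,x)  = x^4/4
  f_x(t,x)  = t*x^3
  f_xx(t,x) = 3*t*x^2
Assemble drift = f_t + (1/2) f_xx = x^2*(6*t + x^2)/4 and diffusion = f_x = t*x^3. Substituting x = B_t:
  d(B_t^4*t/4) = (B_t^2*(B_t^2 + 6*t)/4) dt + (B_t^3*t) dB_t.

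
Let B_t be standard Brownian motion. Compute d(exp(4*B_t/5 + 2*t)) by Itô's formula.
d(exp(4*B_t/5 + 2*t)) = (58*exp(4*B_t/5 + 2*t)/25) dt + (4*exp(4*B_t/5 + 2*t)/5) dB_t

Itô's formula for f(t, x): d f(t, B_t) = (f_t + (1/2) f_xx) dt + f_x dB_t. Compute partials of f(t, x) = exp(2*t + 4*x/5):
  f_t(t,x)  = 2*exp(2*t + 4*x/5)
  f_x(t,x)  = 4*exp(2*t + 4*x/5)/5
  f_xx(t,x) = 16*exp(2*t + 4*x/5)/25
Assemble drift = f_t + (1/2) f_xx = 58*exp(2*t + 4*x/5)/25 and diffusion = f_x = 4*exp(2*t + 4*x/5)/5. Substituting x = B_t:
  d(exp(4*B_t/5 + 2*t)) = (58*exp(4*B_t/5 + 2*t)/25) dt + (4*exp(4*B_t/5 + 2*t)/5) dB_t.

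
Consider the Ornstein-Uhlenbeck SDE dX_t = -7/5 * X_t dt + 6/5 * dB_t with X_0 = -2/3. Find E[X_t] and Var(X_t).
E[X_t] = -2*exp(-7*t/5)/3; Var(X_t) = 18/35 - 18*exp(-14*t/5)/35

The OU SDE dX = -theta X dt + sigma dB admits the integrating factor exp(theta t): d(exp(theta t) X_t) = sigma exp(theta t) dB_t. Integrating from 0 to t:
  X_t = x_0 * exp(-theta t) + sigma * int_0^t exp(-theta (t-s)) dB_s.
The Itô integral has mean 0 and (by the Itô isometry) variance sigma^2 * int_0^t exp(-2 theta (t - s)) ds = sigma^2 * (1 - exp(-2 theta t)) / (2 theta).
With theta = 7/5, sigma = 6/5, x_0 = -2/3:
  E[X_t] = -2/3 * exp(-7/5 t) = -2*exp(-7*t/5)/3
  Var(X_t) = (6/5)^2 * (1 - exp(-2*7/5 t)) / (2 * 7/5) = 18/35 - 18*exp(-14*t/5)/35.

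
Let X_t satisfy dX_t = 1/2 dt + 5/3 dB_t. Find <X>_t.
<X>_t = 25*t/9

For an Itô process dX_t = a(t) dt + b(t) dB_t, the quadratic variation is <X>_t = int_0^t b(s)^2 ds (the drift term does not contribute). Here b(s) = 5/3, so
  b(s)^2 = 25/9.
Integrating from 0 to t:
  <X>_t = int_0^t (25/9) ds = 25*t/9.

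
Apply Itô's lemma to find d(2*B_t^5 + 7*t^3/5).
d(2*B_t^5 + 7*t^3/5) = (20*B_t^3 + 21*t^2/5) dt + (10*B_t^4) dB_t

Itô's formula for f(t, x): d f(t, B_t) = (f_t + (1/2) f_xx) dt + f_x dB_t. Compute partials of f(t, x) = 7*t^3/5 + 2*x^5:
  f_t(t,x)  = 21*t^2/5
  f_x(t,x)  = 10*x^4
  f_xx(t,x) = 40*x^3
Assemble drift = f_t + (1/2) f_xx = 21*t^2/5 + 20*x^3 and diffusion = f_x = 10*x^4. Substituting x = B_t:
  d(2*B_t^5 + 7*t^3/5) = (20*B_t^3 + 21*t^2/5) dt + (10*B_t^4) dB_t.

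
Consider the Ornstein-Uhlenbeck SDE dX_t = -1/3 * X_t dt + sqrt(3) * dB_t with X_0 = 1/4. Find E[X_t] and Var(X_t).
E[X_t] = exp(-t/3)/4; Var(X_t) = 9/2 - 9*exp(-2*t/3)/2

The OU SDE dX = -theta X dt + sigma dB admits the integrating factor exp(theta t): d(exp(theta t) X_t) = sigma exp(theta t) dB_t. Integrating from 0 to t:
  X_t = x_0 * exp(-theta t) + sigma * int_0^t exp(-theta (t-s)) dB_s.
The Itô integral has mean 0 and (by the Itô isometry) variance sigma^2 * int_0^t exp(-2 theta (t - s)) ds = sigma^2 * (1 - exp(-2 theta t)) / (2 theta).
With theta = 1/3, sigma = sqrt(3), x_0 = 1/4:
  E[X_t] = 1/4 * exp(-1/3 t) = exp(-t/3)/4
  Var(X_t) = (sqrt(3))^2 * (1 - exp(-2*1/3 t)) / (2 * 1/3) = 9/2 - 9*exp(-2*t/3)/2.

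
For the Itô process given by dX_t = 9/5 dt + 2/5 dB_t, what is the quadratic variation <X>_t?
<X>_t = 4*t/25

For an Itô process dX_t = a(t) dt + b(t) dB_t, the quadratic variation is <X>_t = int_0^t b(s)^2 ds (the drift term does not contribute). Here b(s) = 2/5, so
  b(s)^2 = 4/25.
Integrating from 0 to t:
  <X>_t = int_0^t (4/25) ds = 4*t/25.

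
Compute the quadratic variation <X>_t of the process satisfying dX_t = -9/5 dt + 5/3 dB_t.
<X>_t = 25*t/9

For an Itô process dX_t = a(t) dt + b(t) dB_t, the quadratic variation is <X>_t = int_0^t b(s)^2 ds (the drift term does not contribute). Here b(s) = 5/3, so
  b(s)^2 = 25/9.
Integrating from 0 to t:
  <X>_t = int_0^t (25/9) ds = 25*t/9.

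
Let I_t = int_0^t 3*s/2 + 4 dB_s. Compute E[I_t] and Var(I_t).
E[I_t] = 0; Var(I_t) = t*(3*t^2 + 24*t + 64)/4

The Itô integral of a deterministic integrand f(s) has mean 0 because each increment f(s) * (B_{s+ds} - B_s) has mean 0. By the Itô isometry:
  Var( int_0^t f(s) dB_s ) = E[ (int_0^t f(s) dB_s)^2 ] = int_0^t f(s)^2 ds.
Here f(s) = 3*s/2 + 4, so f(s)^2 = (3*s + 8)^2/4. Integrate:
  int_0^t ((3*s + 8)^2/4) ds = t*(3*t^2 + 24*t + 64)/4.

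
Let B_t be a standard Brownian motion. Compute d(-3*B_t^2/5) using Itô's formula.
d(-3*B_t^2/5) = (-3/5) dt + (-6*B_t/5) dB_t

Itô's formula for f(B_t) gives d f(B_t) = f'(B_t) dB_t + (1/2) f''(B_t) dt. Compute derivatives of f(x) = -3*x^2/5:
  f'(x)  = -6*x/5
  f''(x) = -6/5
Substitute x = B_t and multiply the f'' term by 1/2:
  drift     = (1/2) * (-6/5) evaluated at B_t = -3/5
  diffusion = (-6*x/5) evaluated at B_t = -6*B_t/5
Therefore d(-3*B_t^2/5) = (-3/5) dt + (-6*B_t/5) dB_t.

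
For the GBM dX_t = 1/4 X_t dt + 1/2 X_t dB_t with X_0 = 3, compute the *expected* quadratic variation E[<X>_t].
E[<X>_t] = 3*exp(3*t/4) - 3

<X>_t = int_0^t ((1/2) * X_s)^2 ds. Taking expectation inside the integral: E[<X>_t] = (1/2)^2 * int_0^t E[X_s^2] ds. For GBM, E[X_s^2] = x_0^2 * exp((2 mu + sigma^2) s). Integrating:
  E[<X>_t] = (1/2)^2 * 3^2 * (exp((2*(1/4) + (1/2)^2) t) - 1) / (2*(1/4) + (1/2)^2)
           = (1/2)^2 * 3^2 * (exp((3/4) t) - 1) / (3/4) = 3*exp(3*t/4) - 3.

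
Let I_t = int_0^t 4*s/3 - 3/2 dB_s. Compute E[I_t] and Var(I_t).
E[I_t] = 0; Var(I_t) = t*(64*t^2 - 216*t + 243)/108

The Itô integral of a deterministic integrand f(s) has mean 0 because each increment f(s) * (B_{s+ds} - B_s) has mean 0. By the Itô isometry:
  Var( int_0^t f(s) dB_s ) = E[ (int_0^t f(s) dB_s)^2 ] = int_0^t f(s)^2 ds.
Here f(s) = 4*s/3 - 3/2, so f(s)^2 = (8*s - 9)^2/36. Integrate:
  int_0^t ((8*s - 9)^2/36) ds = t*(64*t^2 - 216*t + 243)/108.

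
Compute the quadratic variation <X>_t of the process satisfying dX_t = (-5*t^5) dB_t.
<X>_t = 25*t^11/11

For an Itô process dX_t = a(t) dt + b(t) dB_t, the quadratic variation is <X>_t = int_0^t b(s)^2 ds (the drift term does not contribute). Here b(s) = -5*s^5, so
  b(s)^2 = 25*s^10.
Integrating from 0 to t:
  <X>_t = int_0^t (25*s^10) ds = 25*t^11/11.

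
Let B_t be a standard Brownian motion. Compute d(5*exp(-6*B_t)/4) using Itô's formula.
d(5*exp(-6*B_t)/4) = (45*exp(-6*B_t)/2) dt + (-15*exp(-6*B_t)/2) dB_t

Itô's formula for f(B_t) gives d f(B_t) = f'(B_t) dB_t + (1/2) f''(B_t) dt. Compute derivatives of f(x) = 5*exp(-6*x)/4:
  f'(x)  = -15*exp(-6*x)/2
  f''(x) = 45*exp(-6*x)
Substitute x = B_t and multiply the f'' term by 1/2:
  drift     = (1/2) * (45*exp(-6*x)) evaluated at B_t = 45*exp(-6*B_t)/2
  diffusion = (-15*exp(-6*x)/2) evaluated at B_t = -15*exp(-6*B_t)/2
Therefore d(5*exp(-6*B_t)/4) = (45*exp(-6*B_t)/2) dt + (-15*exp(-6*B_t)/2) dB_t.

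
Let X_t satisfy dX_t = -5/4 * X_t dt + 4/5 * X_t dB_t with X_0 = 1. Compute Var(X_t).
Var(X_t) = (exp(16*t/25) - 1)*exp(-5*t/2)

For GBM dX = mu X dt + sigma X dB with X_0 = x_0, apply Itô to Y = log X: dY = (mu - sigma^2/2) dt + sigma dB, so Y_t = log(x_0) + (mu - sigma^2/2) t + sigma B_t and hence X_t = x_0 * exp((mu - sigma^2/2) t + sigma B_t).
With mu = -5/4, sigma = 4/5, x_0 = 1, this gives:
  X_t = 1 * exp((-157/100) * t + (4/5) * B_t).
Since sigma*B_t ~ Normal(0, sigma^2 t), E[exp(sigma*B_t)] = exp(sigma^2 t / 2); so E[X_t] = x_0 * exp((mu - sigma^2/2) t) * exp(sigma^2 t / 2) = x_0 * exp(mu t) = exp(-5*t/4).
Var(X_t) = E[X_t^2] - (E[X_t])^2 = x_0^2 * exp(2 mu t) * (exp(sigma^2 t) - 1) = (exp(16*t/25) - 1)*exp(-5*t/2).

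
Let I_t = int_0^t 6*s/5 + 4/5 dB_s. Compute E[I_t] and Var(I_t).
E[I_t] = 0; Var(I_t) = 4*t*(3*t^2 + 6*t + 4)/25

The Itô integral of a deterministic integrand f(s) has mean 0 because each increment f(s) * (B_{s+ds} - B_s) has mean 0. By the Itô isometry:
  Var( int_0^t f(s) dB_s ) = E[ (int_0^t f(s) dB_s)^2 ] = int_0^t f(s)^2 ds.
Here f(s) = 6*s/5 + 4/5, so f(s)^2 = 4*(3*s + 2)^2/25. Integrate:
  int_0^t (4*(3*s + 2)^2/25) ds = 4*t*(3*t^2 + 6*t + 4)/25.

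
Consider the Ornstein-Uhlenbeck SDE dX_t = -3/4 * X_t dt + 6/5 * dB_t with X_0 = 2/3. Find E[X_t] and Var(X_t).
E[X_t] = 2*exp(-3*t/4)/3; Var(X_t) = 24/25 - 24*exp(-3*t/2)/25

The OU SDE dX = -theta X dt + sigma dB admits the integrating factor exp(theta t): d(exp(theta t) X_t) = sigma exp(theta t) dB_t. Integrating from 0 to t:
  X_t = x_0 * exp(-theta t) + sigma * int_0^t exp(-theta (t-s)) dB_s.
The Itô integral has mean 0 and (by the Itô isometry) variance sigma^2 * int_0^t exp(-2 theta (t - s)) ds = sigma^2 * (1 - exp(-2 theta t)) / (2 theta).
With theta = 3/4, sigma = 6/5, x_0 = 2/3:
  E[X_t] = 2/3 * exp(-3/4 t) = 2*exp(-3*t/4)/3
  Var(X_t) = (6/5)^2 * (1 - exp(-2*3/4 t)) / (2 * 3/4) = 24/25 - 24*exp(-3*t/2)/25.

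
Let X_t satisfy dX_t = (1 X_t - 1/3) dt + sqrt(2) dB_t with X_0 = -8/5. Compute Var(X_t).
Var(X_t) = exp(2*t) - 1

The variance V(t) = Var(X_t) satisfies V'(t) = 2 a V(t) + c^2 with V(0) = 0 (drift coefficient is linear in X, diffusion is constant). With a = 1, c = sqrt(2), the solution is
  V(t) = (c^2 / (2 a)) * (exp(2 a t) - 1)
       = (sqrt(2)^2 / (2*1)) * (exp(2 t) - 1)
       = exp(2*t) - 1.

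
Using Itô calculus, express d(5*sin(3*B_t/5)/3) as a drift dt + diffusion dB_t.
d(5*sin(3*B_t/5)/3) = (-3*sin(3*B_t/5)/10) dt + (cos(3*B_t/5)) dB_t

Itô's formula for f(B_t) gives d f(B_t) = f'(B_t) dB_t + (1/2) f''(B_t) dt. Compute derivatives of f(x) = 5*sin(3*x/5)/3:
  f'(x)  = cos(3*x/5)
  f''(x) = -3*sin(3*x/5)/5
Substitute x = B_t and multiply the f'' term by 1/2:
  drift     = (1/2) * (-3*sin(3*x/5)/5) evaluated at B_t = -3*sin(3*B_t/5)/10
  diffusion = (cos(3*x/5)) evaluated at B_t = cos(3*B_t/5)
Therefore d(5*sin(3*B_t/5)/3) = (-3*sin(3*B_t/5)/10) dt + (cos(3*B_t/5)) dB_t.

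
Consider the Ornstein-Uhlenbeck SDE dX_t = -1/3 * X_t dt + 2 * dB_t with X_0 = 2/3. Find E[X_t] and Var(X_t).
E[X_t] = 2*exp(-t/3)/3; Var(X_t) = 6 - 6*exp(-2*t/3)

The OU SDE dX = -theta X dt + sigma dB admits the integrating factor exp(theta t): d(exp(theta t) X_t) = sigma exp(theta t) dB_t. Integrating from 0 to t:
  X_t = x_0 * exp(-theta t) + sigma * int_0^t exp(-theta (t-s)) dB_s.
The Itô integral has mean 0 and (by the Itô isometry) variance sigma^2 * int_0^t exp(-2 theta (t - s)) ds = sigma^2 * (1 - exp(-2 theta t)) / (2 theta).
With theta = 1/3, sigma = 2, x_0 = 2/3:
  E[X_t] = 2/3 * exp(-1/3 t) = 2*exp(-t/3)/3
  Var(X_t) = (2)^2 * (1 - exp(-2*1/3 t)) / (2 * 1/3) = 6 - 6*exp(-2*t/3).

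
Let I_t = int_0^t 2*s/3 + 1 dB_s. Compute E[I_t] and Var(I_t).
E[I_t] = 0; Var(I_t) = t*(4*t^2 + 18*t + 27)/27

The Itô integral of a deterministic integrand f(s) has mean 0 because each increment f(s) * (B_{s+ds} - B_s) has mean 0. By the Itô isometry:
  Var( int_0^t f(s) dB_s ) = E[ (int_0^t f(s) dB_s)^2 ] = int_0^t f(s)^2 ds.
Here f(s) = 2*s/3 + 1, so f(s)^2 = (2*s + 3)^2/9. Integrate:
  int_0^t ((2*s + 3)^2/9) ds = t*(4*t^2 + 18*t + 27)/27.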